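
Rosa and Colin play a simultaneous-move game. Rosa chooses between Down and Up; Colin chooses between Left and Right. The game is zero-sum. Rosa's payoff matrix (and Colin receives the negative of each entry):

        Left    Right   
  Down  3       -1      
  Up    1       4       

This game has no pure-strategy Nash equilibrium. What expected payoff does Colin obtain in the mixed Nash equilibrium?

Rosa's mix must leave Colin indifferent between Left and Right.
  Colin's expected payoff from Left: p·(-3) + (1−p)·(-1) = -2p - 1
  Colin's expected payoff from Right: p·1 + (1−p)·(-4) = 5p - 4
  -2p - 1 = 5p - 4  ⇒  -7p = -3  ⇒  p = 3/7.
At equilibrium Colin is indifferent across columns, so Colin's payoff equals the payoff from Left: (3/7)·(-3) + (4/7)·(-1) = -13/7.

-13/7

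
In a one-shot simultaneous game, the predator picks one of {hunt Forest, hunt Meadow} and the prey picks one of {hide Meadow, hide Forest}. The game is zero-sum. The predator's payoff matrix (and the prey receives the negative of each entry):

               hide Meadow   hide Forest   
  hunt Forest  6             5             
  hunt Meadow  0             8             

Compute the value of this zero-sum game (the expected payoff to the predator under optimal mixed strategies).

In a mixed equilibrium the predator is indifferent between hunt Forest and hunt Meadow; this condition fixes q.
  the predator's payoff to hunt Forest: q·6 + (1−q)·5 = q + 5
  the predator's payoff to hunt Meadow: q·0 + (1−q)·8 = -8q + 8
  q + 5 = -8q + 8  ⇒  9q = 3  ⇒  q = 1/3.
The value is the predator's expected payoff against this mix (using hunt Forest): (1/3)·6 + (2/3)·5 = 16/3.

v = 16/3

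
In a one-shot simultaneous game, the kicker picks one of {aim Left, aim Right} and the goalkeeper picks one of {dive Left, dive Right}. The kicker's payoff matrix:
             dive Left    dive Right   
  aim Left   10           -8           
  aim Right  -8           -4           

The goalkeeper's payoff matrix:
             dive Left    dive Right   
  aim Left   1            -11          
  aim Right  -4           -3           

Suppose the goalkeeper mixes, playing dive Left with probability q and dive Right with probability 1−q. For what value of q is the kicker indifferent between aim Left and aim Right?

q = 2/11

In a mixed equilibrium the kicker is indifferent between aim Left and aim Right; this condition fixes q.
  the kicker's payoff to aim Left: q·10 + (1−q)·(-8) = 18q - 8
  the kicker's payoff to aim Right: q·(-8) + (1−q)·(-4) = -4q - 4
  18q - 8 = -4q - 4  ⇒  22q = 4  ⇒  q = 2/11.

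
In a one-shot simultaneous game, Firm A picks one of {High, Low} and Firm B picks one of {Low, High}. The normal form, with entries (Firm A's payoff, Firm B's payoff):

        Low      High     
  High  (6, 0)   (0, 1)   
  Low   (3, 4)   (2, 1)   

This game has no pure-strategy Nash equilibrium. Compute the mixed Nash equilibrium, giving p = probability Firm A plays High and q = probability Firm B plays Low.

p = 3/4, q = 2/5

In a mixed equilibrium Firm B is indifferent between Low and High; this condition fixes p.
  Firm B's expected payoff from Low: p·0 + (1−p)·4 = -4p + 4
  Firm B's expected payoff from High: p·1 + (1−p)·1 = 1
  -4p + 4 = 1  ⇒  -4p = -3  ⇒  p = 3/4.
For Firm A to be willing to mix, Firm A must be indifferent between High and Low, which pins down Firm B's mix.
  Firm A's payoff to High: q·6 + (1−q)·0 = 6q
  Firm A's payoff to Low: q·3 + (1−q)·2 = q + 2
  6q = q + 2  ⇒  5q = 2  ⇒  q = 2/5.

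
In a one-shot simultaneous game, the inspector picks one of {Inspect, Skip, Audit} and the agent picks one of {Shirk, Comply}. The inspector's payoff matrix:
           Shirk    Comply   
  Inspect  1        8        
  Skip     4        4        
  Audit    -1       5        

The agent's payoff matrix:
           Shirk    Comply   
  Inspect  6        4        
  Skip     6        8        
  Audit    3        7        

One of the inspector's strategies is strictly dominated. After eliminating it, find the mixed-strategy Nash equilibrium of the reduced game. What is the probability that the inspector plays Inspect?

The inspector's strategy Audit is strictly dominated by Inspect: 1 > -1 and 8 > 5. Eliminate Audit.
For the agent to be willing to mix, the agent must be indifferent between Shirk and Comply, which pins down the inspector's mix.
  the agent's payoff to Shirk: p·6 + (1−p)·6 = 6
  the agent's payoff to Comply: p·4 + (1−p)·8 = -4p + 8
  6 = -4p + 8  ⇒  4p = 2  ⇒  p = 1/2.

p = 1/2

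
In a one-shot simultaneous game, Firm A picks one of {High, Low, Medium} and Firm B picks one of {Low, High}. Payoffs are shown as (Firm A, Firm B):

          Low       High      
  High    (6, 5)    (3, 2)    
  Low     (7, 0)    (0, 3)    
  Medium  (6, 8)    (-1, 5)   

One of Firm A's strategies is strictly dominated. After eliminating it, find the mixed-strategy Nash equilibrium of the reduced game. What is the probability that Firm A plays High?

p = 1/2

Firm A's strategy Medium is strictly dominated by Low: 7 > 6 and 0 > -1. Eliminate Medium.
Firm A's mix must leave Firm B indifferent between Low and High.
  Firm B's expected payoff from Low: p·5 + (1−p)·0 = 5p
  Firm B's expected payoff from High: p·2 + (1−p)·3 = -p + 3
  5p = -p + 3  ⇒  6p = 3  ⇒  p = 1/2.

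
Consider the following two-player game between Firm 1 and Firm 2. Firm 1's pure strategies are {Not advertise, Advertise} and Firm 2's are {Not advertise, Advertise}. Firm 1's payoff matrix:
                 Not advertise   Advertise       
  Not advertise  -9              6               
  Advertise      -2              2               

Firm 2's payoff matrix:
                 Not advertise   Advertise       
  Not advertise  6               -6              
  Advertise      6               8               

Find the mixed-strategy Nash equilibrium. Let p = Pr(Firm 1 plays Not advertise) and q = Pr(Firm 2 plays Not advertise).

p = 1/7, q = 4/11

Set Firm 2's expected payoff from Not advertise equal to that from Advertise:
  Firm 2's payoff from Not advertise: p·6 + (1−p)·6 = 6
  Firm 2's payoff from Advertise: p·(-6) + (1−p)·8 = -14p + 8
  6 = -14p + 8  ⇒  14p = 2  ⇒  p = 1/7.
In a mixed equilibrium Firm 1 is indifferent between Not advertise and Advertise; this condition fixes q.
  Firm 1's expected payoff from Not advertise: q·(-9) + (1−q)·6 = -15q + 6
  Firm 1's expected payoff from Advertise: q·(-2) + (1−q)·2 = -4q + 2
  -15q + 6 = -4q + 2  ⇒  -11q = -4  ⇒  q = 4/11.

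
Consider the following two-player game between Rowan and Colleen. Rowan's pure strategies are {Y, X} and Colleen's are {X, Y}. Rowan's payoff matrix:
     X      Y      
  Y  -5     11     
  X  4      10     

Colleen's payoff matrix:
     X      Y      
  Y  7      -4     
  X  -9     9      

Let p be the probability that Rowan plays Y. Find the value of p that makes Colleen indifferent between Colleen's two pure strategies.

For Colleen to be willing to mix, Colleen must be indifferent between X and Y, which pins down Rowan's mix.
  Colleen's payoff to X: p·7 + (1−p)·(-9) = 16p - 9
  Colleen's payoff to Y: p·(-4) + (1−p)·9 = -13p + 9
  16p - 9 = -13p + 9  ⇒  29p = 18  ⇒  p = 18/29.

p = 18/29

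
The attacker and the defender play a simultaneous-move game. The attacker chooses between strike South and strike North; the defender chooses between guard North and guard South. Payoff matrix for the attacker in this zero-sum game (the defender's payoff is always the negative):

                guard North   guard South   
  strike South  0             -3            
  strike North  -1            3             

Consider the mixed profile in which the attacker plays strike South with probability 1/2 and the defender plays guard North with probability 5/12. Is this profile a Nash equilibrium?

No

Given the attacker's mix p = 1/2, the defender's payoff from guard North is 1/2 but from guard South is 0. The defender strictly prefers guard North, so the defender would not mix.
So the proposed profile is not a Nash equilibrium.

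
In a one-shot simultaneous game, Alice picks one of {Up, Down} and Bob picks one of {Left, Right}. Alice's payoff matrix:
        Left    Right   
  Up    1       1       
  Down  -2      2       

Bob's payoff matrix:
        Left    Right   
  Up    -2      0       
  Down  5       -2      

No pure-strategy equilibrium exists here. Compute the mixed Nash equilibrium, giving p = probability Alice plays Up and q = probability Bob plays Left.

p = 7/9, q = 1/4

In a mixed equilibrium Bob is indifferent between Left and Right; this condition fixes p.
  Bob's payoff to Left: p·(-2) + (1−p)·5 = -7p + 5
  Bob's payoff to Right: p·0 + (1−p)·(-2) = 2p - 2
  -7p + 5 = 2p - 2  ⇒  -9p = -7  ⇒  p = 7/9.
For Alice to be willing to mix, Alice must be indifferent between Up and Down, which pins down Bob's mix.
  Alice's expected payoff from Up: q·1 + (1−q)·1 = 1
  Alice's expected payoff from Down: q·(-2) + (1−q)·2 = -4q + 2
  1 = -4q + 2  ⇒  4q = 1  ⇒  q = 1/4.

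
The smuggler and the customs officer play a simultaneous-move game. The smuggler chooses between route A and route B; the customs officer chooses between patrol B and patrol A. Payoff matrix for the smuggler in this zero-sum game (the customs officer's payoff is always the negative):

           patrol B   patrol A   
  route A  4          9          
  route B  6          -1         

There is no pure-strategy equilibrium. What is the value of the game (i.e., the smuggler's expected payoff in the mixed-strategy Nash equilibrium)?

For the smuggler to be willing to mix, the smuggler must be indifferent between route A and route B, which pins down the customs officer's mix.
  the smuggler's expected payoff from route A: q·4 + (1−q)·9 = -5q + 9
  the smuggler's expected payoff from route B: q·6 + (1−q)·(-1) = 7q - 1
  -5q + 9 = 7q - 1  ⇒  -12q = -10  ⇒  q = 5/6.
The value is the smuggler's expected payoff against this mix (using route A): (5/6)·4 + (1/6)·9 = 29/6.

v = 29/6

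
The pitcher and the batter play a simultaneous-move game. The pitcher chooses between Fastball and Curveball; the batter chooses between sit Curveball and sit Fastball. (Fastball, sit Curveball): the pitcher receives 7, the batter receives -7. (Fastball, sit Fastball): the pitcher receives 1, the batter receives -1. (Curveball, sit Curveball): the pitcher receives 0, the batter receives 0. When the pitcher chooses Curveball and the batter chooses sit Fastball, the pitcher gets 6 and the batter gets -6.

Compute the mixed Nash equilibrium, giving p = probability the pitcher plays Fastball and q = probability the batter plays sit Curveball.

p = 1/2, q = 5/12

The batter's indifference between sit Curveball and sit Fastball determines the pitcher's mixing probability p:
  the batter's payoff to sit Curveball: p·(-7) + (1−p)·0 = -7p
  the batter's payoff to sit Fastball: p·(-1) + (1−p)·(-6) = 5p - 6
  -7p = 5p - 6  ⇒  -12p = -6  ⇒  p = 1/2.
Set the pitcher's expected payoff from Fastball equal to that from Curveball:
  the pitcher's payoff to Fastball: q·7 + (1−q)·1 = 6q + 1
  the pitcher's payoff to Curveball: q·0 + (1−q)·6 = -6q + 6
  6q + 1 = -6q + 6  ⇒  12q = 5  ⇒  q = 5/12.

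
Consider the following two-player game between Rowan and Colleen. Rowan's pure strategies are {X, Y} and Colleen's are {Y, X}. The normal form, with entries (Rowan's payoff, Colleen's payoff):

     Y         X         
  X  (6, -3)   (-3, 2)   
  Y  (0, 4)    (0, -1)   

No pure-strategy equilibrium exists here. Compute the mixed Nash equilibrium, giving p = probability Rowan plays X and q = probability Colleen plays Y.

p = 1/2, q = 1/3

Rowan's mix must leave Colleen indifferent between Y and X.
  Colleen's payoff from Y: p·(-3) + (1−p)·4 = -7p + 4
  Colleen's payoff from X: p·2 + (1−p)·(-1) = 3p - 1
  -7p + 4 = 3p - 1  ⇒  -10p = -5  ⇒  p = 1/2.
In a mixed equilibrium Rowan is indifferent between X and Y; this condition fixes q.
  Rowan's payoff to X: q·6 + (1−q)·(-3) = 9q - 3
  Rowan's payoff to Y: q·0 + (1−q)·0 = 0
  9q - 3 = 0  ⇒  9q = 3  ⇒  q = 1/3.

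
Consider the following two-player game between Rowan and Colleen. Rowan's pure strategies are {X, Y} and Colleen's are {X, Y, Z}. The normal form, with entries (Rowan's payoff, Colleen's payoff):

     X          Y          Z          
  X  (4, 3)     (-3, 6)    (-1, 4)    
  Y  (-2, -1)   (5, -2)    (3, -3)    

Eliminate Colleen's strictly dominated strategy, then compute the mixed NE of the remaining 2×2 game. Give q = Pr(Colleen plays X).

q = 4/7

Colleen's strategy Z is strictly dominated by Y: 6 > 4 and -2 > -3. Eliminate Z.
Rowan's indifference between X and Y determines Colleen's mixing probability q:
  Rowan's payoff to X: q·4 + (1−q)·(-3) = 7q - 3
  Rowan's payoff to Y: q·(-2) + (1−q)·5 = -7q + 5
  7q - 3 = -7q + 5  ⇒  14q = 8  ⇒  q = 4/7.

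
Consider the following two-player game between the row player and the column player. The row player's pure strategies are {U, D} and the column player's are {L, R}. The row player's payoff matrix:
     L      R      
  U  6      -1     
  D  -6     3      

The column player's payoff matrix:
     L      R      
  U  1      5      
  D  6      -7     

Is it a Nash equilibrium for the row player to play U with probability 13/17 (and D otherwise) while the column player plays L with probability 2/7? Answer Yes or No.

Given the column player's mix q = 2/7, the row player's payoff from U is 1 but from D is 3/7. The row player strictly prefers U, so the row player would not mix.
So the proposed profile is not a Nash equilibrium.

No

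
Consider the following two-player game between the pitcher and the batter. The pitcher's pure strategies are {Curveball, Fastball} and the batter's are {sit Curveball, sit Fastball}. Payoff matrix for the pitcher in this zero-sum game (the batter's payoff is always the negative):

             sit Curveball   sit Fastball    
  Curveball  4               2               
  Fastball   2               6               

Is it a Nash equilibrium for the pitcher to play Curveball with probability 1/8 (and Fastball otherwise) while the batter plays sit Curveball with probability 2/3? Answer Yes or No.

Given the pitcher's mix p = 1/8, the batter's payoff from sit Curveball is -9/4 but from sit Fastball is -11/2. The batter strictly prefers sit Curveball, so the batter would not mix.
So the proposed profile is not a Nash equilibrium.

No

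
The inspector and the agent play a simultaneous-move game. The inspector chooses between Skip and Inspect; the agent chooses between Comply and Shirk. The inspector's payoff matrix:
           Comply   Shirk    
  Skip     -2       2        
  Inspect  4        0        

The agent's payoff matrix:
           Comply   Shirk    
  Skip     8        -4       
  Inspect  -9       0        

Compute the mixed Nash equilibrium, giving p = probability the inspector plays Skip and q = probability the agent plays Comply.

In a mixed equilibrium the agent is indifferent between Comply and Shirk; this condition fixes p.
  the agent's payoff from Comply: p·8 + (1−p)·(-9) = 17p - 9
  the agent's payoff from Shirk: p·(-4) + (1−p)·0 = -4p
  17p - 9 = -4p  ⇒  21p = 9  ⇒  p = 3/7.
Set the inspector's expected payoff from Skip equal to that from Inspect:
  the inspector's payoff to Skip: q·(-2) + (1−q)·2 = -4q + 2
  the inspector's payoff to Inspect: q·4 + (1−q)·0 = 4q
  -4q + 2 = 4q  ⇒  -8q = -2  ⇒  q = 1/4.

p = 3/7, q = 1/4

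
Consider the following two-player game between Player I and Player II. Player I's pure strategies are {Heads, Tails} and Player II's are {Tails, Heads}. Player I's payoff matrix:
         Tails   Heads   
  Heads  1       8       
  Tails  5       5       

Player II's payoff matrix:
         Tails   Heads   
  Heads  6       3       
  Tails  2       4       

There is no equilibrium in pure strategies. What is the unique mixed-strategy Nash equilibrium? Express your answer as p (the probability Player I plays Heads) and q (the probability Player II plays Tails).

Player I's mix must leave Player II indifferent between Tails and Heads.
  Player II's payoff from Tails: p·6 + (1−p)·2 = 4p + 2
  Player II's payoff from Heads: p·3 + (1−p)·4 = -p + 4
  4p + 2 = -p + 4  ⇒  5p = 2  ⇒  p = 2/5.
In a mixed equilibrium Player I is indifferent between Heads and Tails; this condition fixes q.
  Player I's payoff from Heads: q·1 + (1−q)·8 = -7q + 8
  Player I's payoff from Tails: q·5 + (1−q)·5 = 5
  -7q + 8 = 5  ⇒  -7q = -3  ⇒  q = 3/7.

p = 2/5, q = 3/7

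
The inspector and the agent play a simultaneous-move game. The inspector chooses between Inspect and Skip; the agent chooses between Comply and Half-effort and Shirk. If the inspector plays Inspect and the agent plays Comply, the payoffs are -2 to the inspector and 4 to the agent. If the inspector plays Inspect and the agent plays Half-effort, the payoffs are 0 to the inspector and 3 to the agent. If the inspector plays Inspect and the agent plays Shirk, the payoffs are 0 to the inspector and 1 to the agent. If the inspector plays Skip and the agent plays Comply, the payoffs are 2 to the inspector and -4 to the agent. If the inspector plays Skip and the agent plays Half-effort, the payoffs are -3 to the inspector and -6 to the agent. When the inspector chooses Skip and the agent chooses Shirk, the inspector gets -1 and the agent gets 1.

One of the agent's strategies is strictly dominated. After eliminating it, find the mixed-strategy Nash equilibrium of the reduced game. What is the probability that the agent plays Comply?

The agent's strategy Half-effort is strictly dominated by Comply: 4 > 3 and -4 > -6. Eliminate Half-effort.
For the inspector to be willing to mix, the inspector must be indifferent between Inspect and Skip, which pins down the agent's mix.
  the inspector's expected payoff from Inspect: q·(-2) + (1−q)·0 = -2q
  the inspector's expected payoff from Skip: q·2 + (1−q)·(-1) = 3q - 1
  -2q = 3q - 1  ⇒  -5q = -1  ⇒  q = 1/5.

q = 1/5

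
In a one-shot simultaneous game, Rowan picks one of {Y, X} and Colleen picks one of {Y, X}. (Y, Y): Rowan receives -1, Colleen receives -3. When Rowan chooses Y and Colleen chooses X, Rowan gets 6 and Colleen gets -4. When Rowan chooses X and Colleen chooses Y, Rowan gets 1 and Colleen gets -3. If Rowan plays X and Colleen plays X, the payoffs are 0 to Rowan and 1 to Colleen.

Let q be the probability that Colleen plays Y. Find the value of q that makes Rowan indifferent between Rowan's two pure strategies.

q = 3/4

Colleen's mix must leave Rowan indifferent between Y and X.
  Rowan's payoff from Y: q·(-1) + (1−q)·6 = -7q + 6
  Rowan's payoff from X: q·1 + (1−q)·0 = q
  -7q + 6 = q  ⇒  -8q = -6  ⇒  q = 3/4.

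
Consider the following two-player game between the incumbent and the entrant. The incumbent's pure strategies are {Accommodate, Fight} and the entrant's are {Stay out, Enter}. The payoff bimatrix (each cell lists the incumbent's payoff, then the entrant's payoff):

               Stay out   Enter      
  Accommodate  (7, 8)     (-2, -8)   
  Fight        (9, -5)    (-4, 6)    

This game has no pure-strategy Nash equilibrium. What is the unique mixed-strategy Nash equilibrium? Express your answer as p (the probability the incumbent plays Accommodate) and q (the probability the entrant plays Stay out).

The entrant's indifference between Stay out and Enter determines the incumbent's mixing probability p:
  the entrant's payoff to Stay out: p·8 + (1−p)·(-5) = 13p - 5
  the entrant's payoff to Enter: p·(-8) + (1−p)·6 = -14p + 6
  13p - 5 = -14p + 6  ⇒  27p = 11  ⇒  p = 11/27.
The incumbent's indifference between Accommodate and Fight determines the entrant's mixing probability q:
  the incumbent's expected payoff from Accommodate: q·7 + (1−q)·(-2) = 9q - 2
  the incumbent's expected payoff from Fight: q·9 + (1−q)·(-4) = 13q - 4
  9q - 2 = 13q - 4  ⇒  -4q = -2  ⇒  q = 1/2.

p = 11/27, q = 1/2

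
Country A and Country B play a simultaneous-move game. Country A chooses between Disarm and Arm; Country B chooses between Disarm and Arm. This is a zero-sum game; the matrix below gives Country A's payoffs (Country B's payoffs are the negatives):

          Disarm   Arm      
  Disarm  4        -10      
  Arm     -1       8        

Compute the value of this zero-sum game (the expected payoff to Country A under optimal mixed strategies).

v = 22/23

In a mixed equilibrium Country A is indifferent between Disarm and Arm; this condition fixes q.
  Country A's payoff to Disarm: q·4 + (1−q)·(-10) = 14q - 10
  Country A's payoff to Arm: q·(-1) + (1−q)·8 = -9q + 8
  14q - 10 = -9q + 8  ⇒  23q = 18  ⇒  q = 18/23.
The value is Country A's expected payoff against this mix (using Disarm): (18/23)·4 + (5/23)·(-10) = 22/23.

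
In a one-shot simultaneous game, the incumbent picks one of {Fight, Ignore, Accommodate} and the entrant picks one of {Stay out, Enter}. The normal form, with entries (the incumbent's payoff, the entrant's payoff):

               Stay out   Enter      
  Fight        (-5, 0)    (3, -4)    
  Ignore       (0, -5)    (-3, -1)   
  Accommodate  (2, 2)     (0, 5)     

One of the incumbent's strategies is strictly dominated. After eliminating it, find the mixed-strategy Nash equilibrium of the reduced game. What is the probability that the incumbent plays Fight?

The incumbent's strategy Ignore is strictly dominated by Accommodate: 2 > 0 and 0 > -3. Eliminate Ignore.
Set the entrant's expected payoff from Stay out equal to that from Enter:
  the entrant's expected payoff from Stay out: p·0 + (1−p)·2 = -2p + 2
  the entrant's expected payoff from Enter: p·(-4) + (1−p)·5 = -9p + 5
  -2p + 2 = -9p + 5  ⇒  7p = 3  ⇒  p = 3/7.

p = 3/7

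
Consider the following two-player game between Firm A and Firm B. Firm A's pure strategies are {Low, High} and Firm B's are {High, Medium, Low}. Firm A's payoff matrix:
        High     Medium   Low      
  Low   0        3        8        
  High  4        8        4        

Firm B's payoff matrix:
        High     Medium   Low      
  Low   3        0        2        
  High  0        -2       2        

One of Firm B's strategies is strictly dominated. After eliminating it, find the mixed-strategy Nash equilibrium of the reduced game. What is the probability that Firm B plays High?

Firm B's strategy Medium is strictly dominated by High: 3 > 0 and 0 > -2. Eliminate Medium.
Set Firm A's expected payoff from Low equal to that from High:
  Firm A's expected payoff from Low: q·0 + (1−q)·8 = -8q + 8
  Firm A's expected payoff from High: q·4 + (1−q)·4 = 4
  -8q + 8 = 4  ⇒  -8q = -4  ⇒  q = 1/2.

q = 1/2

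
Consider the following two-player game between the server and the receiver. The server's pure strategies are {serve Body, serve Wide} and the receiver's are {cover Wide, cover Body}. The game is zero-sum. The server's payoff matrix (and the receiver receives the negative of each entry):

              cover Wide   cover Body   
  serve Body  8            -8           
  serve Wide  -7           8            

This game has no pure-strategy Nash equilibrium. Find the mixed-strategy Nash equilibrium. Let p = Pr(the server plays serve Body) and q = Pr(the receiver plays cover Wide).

p = 15/31, q = 16/31

Set the receiver's expected payoff from cover Wide equal to that from cover Body:
  the receiver's expected payoff from cover Wide: p·(-8) + (1−p)·7 = -15p + 7
  the receiver's expected payoff from cover Body: p·8 + (1−p)·(-8) = 16p - 8
  -15p + 7 = 16p - 8  ⇒  -31p = -15  ⇒  p = 15/31.
Set the server's expected payoff from serve Body equal to that from serve Wide:
  the server's expected payoff from serve Body: q·8 + (1−q)·(-8) = 16q - 8
  the server's expected payoff from serve Wide: q·(-7) + (1−q)·8 = -15q + 8
  16q - 8 = -15q + 8  ⇒  31q = 16  ⇒  q = 16/31.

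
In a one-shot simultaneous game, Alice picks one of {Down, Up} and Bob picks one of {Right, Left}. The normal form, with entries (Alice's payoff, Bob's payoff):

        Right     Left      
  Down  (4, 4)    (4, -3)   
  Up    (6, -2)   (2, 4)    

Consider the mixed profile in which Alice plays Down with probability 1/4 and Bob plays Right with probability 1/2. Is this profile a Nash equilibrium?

Given Alice's mix p = 1/4, Bob's payoff from Right is -1/2 but from Left is 9/4. Bob strictly prefers Left, so Bob would not mix.
So the proposed profile is not a Nash equilibrium.

No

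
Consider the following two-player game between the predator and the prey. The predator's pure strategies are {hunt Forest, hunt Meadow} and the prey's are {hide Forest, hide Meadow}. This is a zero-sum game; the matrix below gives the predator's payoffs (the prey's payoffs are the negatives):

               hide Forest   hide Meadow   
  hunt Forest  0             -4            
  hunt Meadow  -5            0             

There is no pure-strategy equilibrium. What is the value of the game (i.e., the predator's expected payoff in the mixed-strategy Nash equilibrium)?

v = -20/9

Set the predator's expected payoff from hunt Forest equal to that from hunt Meadow:
  the predator's payoff from hunt Forest: q·0 + (1−q)·(-4) = 4q - 4
  the predator's payoff from hunt Meadow: q·(-5) + (1−q)·0 = -5q
  4q - 4 = -5q  ⇒  9q = 4  ⇒  q = 4/9.
The value is the predator's expected payoff against this mix (using hunt Forest): (4/9)·0 + (5/9)·(-4) = -20/9.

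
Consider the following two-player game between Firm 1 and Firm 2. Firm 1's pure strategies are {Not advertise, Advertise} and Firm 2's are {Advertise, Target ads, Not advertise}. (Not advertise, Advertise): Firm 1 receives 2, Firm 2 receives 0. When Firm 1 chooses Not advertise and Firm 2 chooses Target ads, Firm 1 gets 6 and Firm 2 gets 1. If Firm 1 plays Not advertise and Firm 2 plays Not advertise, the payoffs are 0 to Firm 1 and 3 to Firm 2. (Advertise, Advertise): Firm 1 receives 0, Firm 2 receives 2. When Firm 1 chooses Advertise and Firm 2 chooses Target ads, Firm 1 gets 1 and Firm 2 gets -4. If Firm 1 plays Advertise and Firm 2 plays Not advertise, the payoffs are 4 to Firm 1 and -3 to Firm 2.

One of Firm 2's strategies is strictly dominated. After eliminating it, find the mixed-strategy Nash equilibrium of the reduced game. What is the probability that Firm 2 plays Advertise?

q = 2/3

Firm 2's strategy Target ads is strictly dominated by Not advertise: 3 > 1 and -3 > -4. Eliminate Target ads.
Firm 1's indifference between Not advertise and Advertise determines Firm 2's mixing probability q:
  Firm 1's payoff to Not advertise: q·2 + (1−q)·0 = 2q
  Firm 1's payoff to Advertise: q·0 + (1−q)·4 = -4q + 4
  2q = -4q + 4  ⇒  6q = 4  ⇒  q = 2/3.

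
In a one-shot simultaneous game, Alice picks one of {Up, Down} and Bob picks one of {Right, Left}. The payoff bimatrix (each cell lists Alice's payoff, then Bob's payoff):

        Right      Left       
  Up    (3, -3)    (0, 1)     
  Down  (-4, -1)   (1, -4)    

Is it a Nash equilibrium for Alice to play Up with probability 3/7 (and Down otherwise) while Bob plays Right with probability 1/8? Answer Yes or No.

Check Bob's indifference given Alice's mix p = 3/7:
  payoff from Right = -13/7; payoff from Left = -13/7 — equal.
Check Alice's indifference given Bob's mix q = 1/8:
  payoff from Up = 3/8; payoff from Down = 3/8 — equal.
Both players are indifferent, so neither can profitably deviate.

Yes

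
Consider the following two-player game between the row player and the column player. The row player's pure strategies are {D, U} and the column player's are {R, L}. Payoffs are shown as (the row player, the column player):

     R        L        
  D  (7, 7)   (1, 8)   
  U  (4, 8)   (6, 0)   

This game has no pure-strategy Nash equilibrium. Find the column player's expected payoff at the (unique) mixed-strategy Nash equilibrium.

The row player's mix must leave the column player indifferent between R and L.
  the column player's payoff from R: p·7 + (1−p)·8 = -p + 8
  the column player's payoff from L: p·8 + (1−p)·0 = 8p
  -p + 8 = 8p  ⇒  -9p = -8  ⇒  p = 8/9.
At equilibrium the column player is indifferent across columns, so the column player's payoff equals the payoff from R: (8/9)·7 + (1/9)·8 = 64/9.

64/9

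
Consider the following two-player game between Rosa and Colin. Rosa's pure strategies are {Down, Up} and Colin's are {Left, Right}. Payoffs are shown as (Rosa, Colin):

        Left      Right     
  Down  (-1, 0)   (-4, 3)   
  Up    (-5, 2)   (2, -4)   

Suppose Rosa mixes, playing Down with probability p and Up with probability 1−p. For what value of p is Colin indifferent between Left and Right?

For Colin to be willing to mix, Colin must be indifferent between Left and Right, which pins down Rosa's mix.
  Colin's payoff from Left: p·0 + (1−p)·2 = -2p + 2
  Colin's payoff from Right: p·3 + (1−p)·(-4) = 7p - 4
  -2p + 2 = 7p - 4  ⇒  -9p = -6  ⇒  p = 2/3.

p = 2/3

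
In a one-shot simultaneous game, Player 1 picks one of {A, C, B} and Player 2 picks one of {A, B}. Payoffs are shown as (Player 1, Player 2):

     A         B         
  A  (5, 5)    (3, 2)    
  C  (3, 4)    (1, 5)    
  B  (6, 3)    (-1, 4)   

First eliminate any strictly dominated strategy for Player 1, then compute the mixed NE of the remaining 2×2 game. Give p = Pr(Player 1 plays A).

Player 1's strategy C is strictly dominated by A: 5 > 3 and 3 > 1. Eliminate C.
In a mixed equilibrium Player 2 is indifferent between A and B; this condition fixes p.
  Player 2's expected payoff from A: p·5 + (1−p)·3 = 2p + 3
  Player 2's expected payoff from B: p·2 + (1−p)·4 = -2p + 4
  2p + 3 = -2p + 4  ⇒  4p = 1  ⇒  p = 1/4.

p = 1/4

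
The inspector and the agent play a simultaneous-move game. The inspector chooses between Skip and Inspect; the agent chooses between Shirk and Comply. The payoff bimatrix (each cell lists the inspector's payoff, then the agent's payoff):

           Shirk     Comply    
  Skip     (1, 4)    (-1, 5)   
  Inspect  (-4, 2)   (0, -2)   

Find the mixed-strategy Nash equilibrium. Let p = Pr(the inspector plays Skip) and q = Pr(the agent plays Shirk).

p = 4/5, q = 1/6

The agent's indifference between Shirk and Comply determines the inspector's mixing probability p:
  the agent's payoff to Shirk: p·4 + (1−p)·2 = 2p + 2
  the agent's payoff to Comply: p·5 + (1−p)·(-2) = 7p - 2
  2p + 2 = 7p - 2  ⇒  -5p = -4  ⇒  p = 4/5.
The inspector's indifference between Skip and Inspect determines the agent's mixing probability q:
  the inspector's payoff from Skip: q·1 + (1−q)·(-1) = 2q - 1
  the inspector's payoff from Inspect: q·(-4) + (1−q)·0 = -4q
  2q - 1 = -4q  ⇒  6q = 1  ⇒  q = 1/6.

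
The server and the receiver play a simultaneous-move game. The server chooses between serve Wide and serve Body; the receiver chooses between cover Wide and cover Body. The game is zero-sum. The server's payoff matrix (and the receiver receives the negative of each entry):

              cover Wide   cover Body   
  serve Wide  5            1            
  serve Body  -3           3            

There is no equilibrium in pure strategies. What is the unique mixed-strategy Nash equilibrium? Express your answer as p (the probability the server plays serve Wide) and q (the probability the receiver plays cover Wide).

p = 3/5, q = 1/5

Set the receiver's expected payoff from cover Wide equal to that from cover Body:
  the receiver's payoff to cover Wide: p·(-5) + (1−p)·3 = -8p + 3
  the receiver's payoff to cover Body: p·(-1) + (1−p)·(-3) = 2p - 3
  -8p + 3 = 2p - 3  ⇒  -10p = -6  ⇒  p = 3/5.
In a mixed equilibrium the server is indifferent between serve Wide and serve Body; this condition fixes q.
  the server's payoff to serve Wide: q·5 + (1−q)·1 = 4q + 1
  the server's payoff to serve Body: q·(-3) + (1−q)·3 = -6q + 3
  4q + 1 = -6q + 3  ⇒  10q = 2  ⇒  q = 1/5.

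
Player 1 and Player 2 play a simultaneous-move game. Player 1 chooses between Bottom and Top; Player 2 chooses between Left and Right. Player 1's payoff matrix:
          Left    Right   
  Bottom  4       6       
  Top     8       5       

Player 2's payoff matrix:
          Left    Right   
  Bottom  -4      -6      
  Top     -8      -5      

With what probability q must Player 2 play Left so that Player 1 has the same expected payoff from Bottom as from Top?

In a mixed equilibrium Player 1 is indifferent between Bottom and Top; this condition fixes q.
  Player 1's expected payoff from Bottom: q·4 + (1−q)·6 = -2q + 6
  Player 1's expected payoff from Top: q·8 + (1−q)·5 = 3q + 5
  -2q + 6 = 3q + 5  ⇒  -5q = -1  ⇒  q = 1/5.

q = 1/5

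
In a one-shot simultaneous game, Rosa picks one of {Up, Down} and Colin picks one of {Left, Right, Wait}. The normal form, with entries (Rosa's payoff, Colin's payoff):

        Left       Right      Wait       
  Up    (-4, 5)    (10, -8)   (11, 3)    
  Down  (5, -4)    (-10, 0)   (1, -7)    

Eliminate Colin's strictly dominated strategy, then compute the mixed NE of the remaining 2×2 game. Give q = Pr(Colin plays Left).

Colin's strategy Wait is strictly dominated by Left: 5 > 3 and -4 > -7. Eliminate Wait.
Set Rosa's expected payoff from Up equal to that from Down:
  Rosa's payoff to Up: q·(-4) + (1−q)·10 = -14q + 10
  Rosa's payoff to Down: q·5 + (1−q)·(-10) = 15q - 10
  -14q + 10 = 15q - 10  ⇒  -29q = -20  ⇒  q = 20/29.

q = 20/29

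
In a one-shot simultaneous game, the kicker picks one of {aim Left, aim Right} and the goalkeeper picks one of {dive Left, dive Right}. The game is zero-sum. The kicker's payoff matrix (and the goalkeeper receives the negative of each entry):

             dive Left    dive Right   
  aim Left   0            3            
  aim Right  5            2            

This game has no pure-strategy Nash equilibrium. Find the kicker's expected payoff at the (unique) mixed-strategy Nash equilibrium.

The goalkeeper's mix must leave the kicker indifferent between aim Left and aim Right.
  the kicker's expected payoff from aim Left: q·0 + (1−q)·3 = -3q + 3
  the kicker's expected payoff from aim Right: q·5 + (1−q)·2 = 3q + 2
  -3q + 3 = 3q + 2  ⇒  -6q = -1  ⇒  q = 1/6.
At equilibrium the kicker is indifferent across rows, so the kicker's payoff equals the payoff from aim Left: (1/6)·0 + (5/6)·3 = 5/2.

5/2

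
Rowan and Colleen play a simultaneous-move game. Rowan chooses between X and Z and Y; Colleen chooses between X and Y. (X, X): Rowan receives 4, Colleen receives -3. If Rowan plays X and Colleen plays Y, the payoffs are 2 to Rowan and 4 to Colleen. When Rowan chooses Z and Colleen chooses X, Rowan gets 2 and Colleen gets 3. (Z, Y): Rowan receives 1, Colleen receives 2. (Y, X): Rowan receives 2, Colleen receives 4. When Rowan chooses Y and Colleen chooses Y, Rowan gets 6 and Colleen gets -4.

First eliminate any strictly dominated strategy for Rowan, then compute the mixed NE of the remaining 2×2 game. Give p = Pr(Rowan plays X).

Rowan's strategy Z is strictly dominated by X: 4 > 2 and 2 > 1. Eliminate Z.
Colleen's indifference between X and Y determines Rowan's mixing probability p:
  Colleen's expected payoff from X: p·(-3) + (1−p)·4 = -7p + 4
  Colleen's expected payoff from Y: p·4 + (1−p)·(-4) = 8p - 4
  -7p + 4 = 8p - 4  ⇒  -15p = -8  ⇒  p = 8/15.

p = 8/15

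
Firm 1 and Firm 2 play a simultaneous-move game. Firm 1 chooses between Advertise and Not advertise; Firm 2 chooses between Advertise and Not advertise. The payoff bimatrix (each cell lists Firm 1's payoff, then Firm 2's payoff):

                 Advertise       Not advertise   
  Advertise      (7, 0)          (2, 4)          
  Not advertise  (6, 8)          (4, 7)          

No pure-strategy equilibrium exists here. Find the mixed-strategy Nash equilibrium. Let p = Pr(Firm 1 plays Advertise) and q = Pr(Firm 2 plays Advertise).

In a mixed equilibrium Firm 2 is indifferent between Advertise and Not advertise; this condition fixes p.
  Firm 2's payoff from Advertise: p·0 + (1−p)·8 = -8p + 8
  Firm 2's payoff from Not advertise: p·4 + (1−p)·7 = -3p + 7
  -8p + 8 = -3p + 7  ⇒  -5p = -1  ⇒  p = 1/5.
In a mixed equilibrium Firm 1 is indifferent between Advertise and Not advertise; this condition fixes q.
  Firm 1's expected payoff from Advertise: q·7 + (1−q)·2 = 5q + 2
  Firm 1's expected payoff from Not advertise: q·6 + (1−q)·4 = 2q + 4
  5q + 2 = 2q + 4  ⇒  3q = 2  ⇒  q = 2/3.

p = 1/5, q = 2/3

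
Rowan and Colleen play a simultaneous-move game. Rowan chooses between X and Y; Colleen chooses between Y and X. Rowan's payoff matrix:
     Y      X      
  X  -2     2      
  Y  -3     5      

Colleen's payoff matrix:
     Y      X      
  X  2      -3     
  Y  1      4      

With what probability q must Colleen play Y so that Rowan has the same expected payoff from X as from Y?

For Rowan to be willing to mix, Rowan must be indifferent between X and Y, which pins down Colleen's mix.
  Rowan's expected payoff from X: q·(-2) + (1−q)·2 = -4q + 2
  Rowan's expected payoff from Y: q·(-3) + (1−q)·5 = -8q + 5
  -4q + 2 = -8q + 5  ⇒  4q = 3  ⇒  q = 3/4.

q = 3/4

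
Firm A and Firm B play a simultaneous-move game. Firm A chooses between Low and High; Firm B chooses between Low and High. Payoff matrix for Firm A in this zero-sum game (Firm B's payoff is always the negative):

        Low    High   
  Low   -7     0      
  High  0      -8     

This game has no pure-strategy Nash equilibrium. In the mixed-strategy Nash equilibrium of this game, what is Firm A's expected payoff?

Firm B's mix must leave Firm A indifferent between Low and High.
  Firm A's payoff from Low: q·(-7) + (1−q)·0 = -7q
  Firm A's payoff from High: q·0 + (1−q)·(-8) = 8q - 8
  -7q = 8q - 8  ⇒  -15q = -8  ⇒  q = 8/15.
At equilibrium Firm A is indifferent across rows, so Firm A's payoff equals the payoff from Low: (8/15)·(-7) + (7/15)·0 = -56/15.

-56/15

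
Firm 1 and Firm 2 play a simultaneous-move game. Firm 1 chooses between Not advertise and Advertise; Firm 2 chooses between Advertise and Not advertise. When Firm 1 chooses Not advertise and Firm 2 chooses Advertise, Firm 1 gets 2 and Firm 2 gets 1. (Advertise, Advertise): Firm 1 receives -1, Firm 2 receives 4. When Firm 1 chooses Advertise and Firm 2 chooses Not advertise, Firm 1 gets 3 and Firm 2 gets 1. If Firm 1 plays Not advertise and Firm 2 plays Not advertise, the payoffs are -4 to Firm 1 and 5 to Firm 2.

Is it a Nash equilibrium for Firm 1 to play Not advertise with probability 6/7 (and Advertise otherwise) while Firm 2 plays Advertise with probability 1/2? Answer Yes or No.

No

Given Firm 1's mix p = 6/7, Firm 2's payoff from Advertise is 10/7 but from Not advertise is 31/7. Firm 2 strictly prefers Not advertise, so Firm 2 would not mix.
So the proposed profile is not a Nash equilibrium.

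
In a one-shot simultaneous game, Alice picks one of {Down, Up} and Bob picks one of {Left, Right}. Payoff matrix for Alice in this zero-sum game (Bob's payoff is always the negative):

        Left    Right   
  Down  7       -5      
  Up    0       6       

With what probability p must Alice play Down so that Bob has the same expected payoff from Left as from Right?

p = 1/3

Bob's indifference between Left and Right determines Alice's mixing probability p:
  Bob's expected payoff from Left: p·(-7) + (1−p)·0 = -7p
  Bob's expected payoff from Right: p·5 + (1−p)·(-6) = 11p - 6
  -7p = 11p - 6  ⇒  -18p = -6  ⇒  p = 1/3.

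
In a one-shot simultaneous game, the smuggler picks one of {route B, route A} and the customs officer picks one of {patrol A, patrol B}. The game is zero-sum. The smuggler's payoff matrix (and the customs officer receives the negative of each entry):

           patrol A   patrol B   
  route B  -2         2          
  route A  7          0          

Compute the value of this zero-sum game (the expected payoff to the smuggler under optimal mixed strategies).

v = 14/11

The smuggler's indifference between route B and route A determines the customs officer's mixing probability q:
  the smuggler's expected payoff from route B: q·(-2) + (1−q)·2 = -4q + 2
  the smuggler's expected payoff from route A: q·7 + (1−q)·0 = 7q
  -4q + 2 = 7q  ⇒  -11q = -2  ⇒  q = 2/11.
The value is the smuggler's expected payoff against this mix (using route B): (2/11)·(-2) + (9/11)·2 = 14/11.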